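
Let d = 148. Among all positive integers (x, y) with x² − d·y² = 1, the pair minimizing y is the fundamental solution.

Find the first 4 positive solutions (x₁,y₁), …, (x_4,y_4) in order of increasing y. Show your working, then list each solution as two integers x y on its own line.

√148 → a₀=12, period (6,24); ℓ=2 even so k=1
i=0: a=12 ⇒ p=12, q=1
i=1: a=6 ⇒ p=73, q=6
→ (73, 6).  Check: 73²=5329, 148·6²=5328, difference 1.
(73+6√148)^2 = 10657 + 876√148
(73+6√148)^3 = 1555849 + 127890√148
(73+6√148)^4 = 227143297 + 18671064√148

73 6
10657 876
1555849 127890
227143297 18671064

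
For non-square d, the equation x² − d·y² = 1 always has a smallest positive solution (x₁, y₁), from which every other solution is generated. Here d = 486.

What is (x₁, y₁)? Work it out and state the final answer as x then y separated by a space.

485 22

[22; 22,44] for √486; ℓ=2 ⇒ convergent index 1
step 0: (22, 1)  from 22·(1,0) + (0,1)
step 1: (485, 22)  from 22·(22,1) + (1,0)
fundamental: x₁=485, y₁=22  (since 235225 − 486·484 = 1)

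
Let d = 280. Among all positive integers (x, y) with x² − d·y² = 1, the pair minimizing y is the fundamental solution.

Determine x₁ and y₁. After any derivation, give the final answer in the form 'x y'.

[16; 1,2,1,2,1,32] for √280; ℓ=6 ⇒ convergent index 5
k=0  a_k=16  p_k/q_k = 16/1
…
k=4  a_k=2  p_k/q_k = 184/11
k=5  a_k=1  p_k/q_k = 251/15
(x₁, y₁) = (251, 15);  251² − 280·15² = 1 ✓

251 15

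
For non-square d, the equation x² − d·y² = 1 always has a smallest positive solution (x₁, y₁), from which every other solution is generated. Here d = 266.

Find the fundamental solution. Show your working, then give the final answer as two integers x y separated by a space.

d=266: √d = [16; 3,4,3,32] (ℓ=4, even), read p_3/q_3
k=0  a_k=16  p_k/q_k = 16/1
…
k=2  a_k=4  p_k/q_k = 212/13
k=3  a_k=3  p_k/q_k = 685/42
fundamental: x₁=685, y₁=42  (since 469225 − 266·1764 = 1)

685 42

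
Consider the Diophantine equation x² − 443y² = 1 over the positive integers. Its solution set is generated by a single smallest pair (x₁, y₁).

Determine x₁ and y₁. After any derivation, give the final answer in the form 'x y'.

442 21

√443 = [21; 21,42, …], period ℓ=2 (even) → k=1
a_0=21:  p_0=21·1+0=21,  q_0=21·0+1=1
a_1=21:  p_1=21·21+1=442,  q_1=21·1+0=21
fundamental: x₁=442, y₁=21  (since 195364 − 443·441 = 1)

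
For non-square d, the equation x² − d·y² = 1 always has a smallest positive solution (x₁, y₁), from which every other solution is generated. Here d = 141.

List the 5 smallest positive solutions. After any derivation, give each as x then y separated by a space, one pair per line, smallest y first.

95 8
18049 1520
3429215 288792
651532801 54868960
123787802975 10424813608

√141 → a₀=11, period (1,6,1,22); ℓ=4 even so k=3
a_0=11:  p_0=11·1+0=11,  q_0=11·0+1=1
…
a_2=6:  p_2=6·12+11=83,  q_2=6·1+1=7
a_3=1:  p_3=1·83+12=95,  q_3=1·7+1=8
→ (95, 8).  Check: 95²=9025, 141·8²=9024, difference 1.
(x_2, y_2) = (95·95 + 141·8·8, 95·8 + 8·95) = (18049, 1520)
(x_3, y_3) = (95·18049 + 141·8·1520, 95·1520 + 8·18049) = (3429215, 288792)
(x_4, y_4) = (95·3429215 + 141·8·288792, 95·288792 + 8·3429215) = (651532801, 54868960)
(x_5, y_5) = (95·651532801 + 141·8·54868960, 95·54868960 + 8·651532801) = (123787802975, 10424813608)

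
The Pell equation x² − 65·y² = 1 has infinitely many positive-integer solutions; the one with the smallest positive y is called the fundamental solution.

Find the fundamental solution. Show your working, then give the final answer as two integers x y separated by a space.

√65 = [8; 16, …], period ℓ=1 (odd) → k=1
k=0  a_k=8  p_k/q_k = 8/1
k=1  a_k=16  p_k/q_k = 129/16
(x₁, y₁) = (129, 16);  129² − 65·16² = 1 ✓

129 16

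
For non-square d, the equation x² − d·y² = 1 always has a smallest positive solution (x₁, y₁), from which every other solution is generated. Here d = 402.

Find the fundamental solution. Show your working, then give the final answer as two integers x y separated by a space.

401 20

d=402: √d = [20; 20,40] (ℓ=2, even), read p_1/q_1
i=0: a=20 ⇒ p=20, q=1
i=1: a=20 ⇒ p=401, q=20
→ (401, 20).  Check: 401²=160801, 402·20²=160800, difference 1.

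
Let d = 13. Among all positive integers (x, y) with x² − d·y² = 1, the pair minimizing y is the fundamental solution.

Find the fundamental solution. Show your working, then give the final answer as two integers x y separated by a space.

d=13: √d = [3; 1,1,1,1,6] (ℓ=5, odd), read p_9/q_9
step 0: (3, 1)  from 3·(1,0) + (0,1)
step 1: (4, 1)  from 1·(3,1) + (1,0)
step 2: (7, 2)  from 1·(4,1) + (3,1)
…
step 6: (137, 38)  from 1·(119,33) + (18,5)
…
step 8: (393, 109)  from 1·(256,71) + (137,38)
step 9: (649, 180)  from 1·(393,109) + (256,71)
(x₁, y₁) = (649, 180);  649² − 13·180² = 1 ✓

649 180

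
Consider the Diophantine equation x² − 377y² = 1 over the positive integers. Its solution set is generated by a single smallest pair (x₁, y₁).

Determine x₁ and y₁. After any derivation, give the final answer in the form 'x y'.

233 12

[19; 2,2,2,38] for √377; ℓ=4 ⇒ convergent index 3
step 0: (19, 1)  from 19·(1,0) + (0,1)
step 1: (39, 2)  from 2·(19,1) + (1,0)
step 2: (97, 5)  from 2·(39,2) + (19,1)
step 3: (233, 12)  from 2·(97,5) + (39,2)
→ (233, 12).  Check: 233²=54289, 377·12²=54288, difference 1.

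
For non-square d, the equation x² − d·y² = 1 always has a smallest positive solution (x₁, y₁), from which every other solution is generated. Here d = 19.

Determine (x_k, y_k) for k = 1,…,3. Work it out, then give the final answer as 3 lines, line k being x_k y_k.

170 39
57799 13260
19651490 4508361

√19 → a₀=4, period (2,1,3,1,2,8); ℓ=6 even so k=5
step 0: (4, 1)  from 4·(1,0) + (0,1)
…
step 3: (48, 11)  from 3·(13,3) + (9,2)
step 4: (61, 14)  from 1·(48,11) + (13,3)
step 5: (170, 39)  from 2·(61,14) + (48,11)
fundamental: x₁=170, y₁=39  (since 28900 − 19·1521 = 1)
(x_2, y_2) = (170·170 + 19·39·39, 170·39 + 39·170) = (57799, 13260)
(x_3, y_3) = (170·57799 + 19·39·13260, 170·13260 + 39·57799) = (19651490, 4508361)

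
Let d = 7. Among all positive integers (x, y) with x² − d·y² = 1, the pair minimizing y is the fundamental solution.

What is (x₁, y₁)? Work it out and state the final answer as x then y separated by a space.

8 3

√7 = [2; 1,1,1,4, …], period ℓ=4 (even) → k=3
i=0: a=2 ⇒ p=2, q=1
i=1: a=1 ⇒ p=3, q=1
i=2: a=1 ⇒ p=5, q=2
i=3: a=1 ⇒ p=8, q=3
(x₁, y₁) = (8, 3);  8² − 7·3² = 1 ✓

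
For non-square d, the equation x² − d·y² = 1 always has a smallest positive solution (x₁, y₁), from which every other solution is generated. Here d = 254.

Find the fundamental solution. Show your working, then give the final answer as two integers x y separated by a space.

√254 → a₀=15, period (1,14,1,30); ℓ=4 even so k=3
a_0=15:  p_0=15·1+0=15,  q_0=15·0+1=1
a_1=1:  p_1=1·15+1=16,  q_1=1·1+0=1
a_2=14:  p_2=14·16+15=239,  q_2=14·1+1=15
a_3=1:  p_3=1·239+16=255,  q_3=1·15+1=16
(x₁, y₁) = (255, 16);  255² − 254·16² = 1 ✓

255 16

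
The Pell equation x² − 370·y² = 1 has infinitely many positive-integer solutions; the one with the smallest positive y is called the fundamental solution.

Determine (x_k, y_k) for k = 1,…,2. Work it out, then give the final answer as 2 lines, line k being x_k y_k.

√370 → a₀=19, period (4,4,38); ℓ=3 odd so k=5
a_0=19:  p_0=19·1+0=19,  q_0=19·0+1=1
…
a_2=4:  p_2=4·77+19=327,  q_2=4·4+1=17
…
a_4=4:  p_4=4·12503+327=50339,  q_4=4·650+17=2617
a_5=4:  p_5=4·50339+12503=213859,  q_5=4·2617+650=11118
→ (213859, 11118).  Check: 213859²=45735671881, 370·11118²=45735671880, difference 1.
(x_2, y_2) = (213859·213859 + 370·11118·11118, 213859·11118 + 11118·213859) = (91471343761, 4755368724)

213859 11118
91471343761 4755368724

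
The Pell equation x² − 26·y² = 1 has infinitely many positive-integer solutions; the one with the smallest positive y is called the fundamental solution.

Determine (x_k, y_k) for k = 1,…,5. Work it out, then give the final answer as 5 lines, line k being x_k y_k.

51 10
5201 1020
530451 104030
54100801 10610040
5517751251 1082120050

[5; 10] for √26; ℓ=1 ⇒ convergent index 1
a_0=5:  p_0=5·1+0=5,  q_0=5·0+1=1
a_1=10:  p_1=10·5+1=51,  q_1=10·1+0=10
fundamental: x₁=51, y₁=10  (since 2601 − 26·100 = 1)
(x_2, y_2) = (51·51 + 26·10·10, 51·10 + 10·51) = (5201, 1020)
(x_3, y_3) = (51·5201 + 26·10·1020, 51·1020 + 10·5201) = (530451, 104030)
(x_4, y_4) = (51·530451 + 26·10·104030, 51·104030 + 10·530451) = (54100801, 10610040)
(x_5, y_5) = (51·54100801 + 26·10·10610040, 51·10610040 + 10·54100801) = (5517751251, 1082120050)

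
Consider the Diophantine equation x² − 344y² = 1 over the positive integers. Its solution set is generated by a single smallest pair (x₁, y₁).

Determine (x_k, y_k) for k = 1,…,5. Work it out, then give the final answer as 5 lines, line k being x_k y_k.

10405 561
216528049 11674410
4505948689285 242944471539
93768792007492801 5055674441052180
1951328557169976499525 105208584875351394261

√344 = [18; 1,1,4,1,3,1,4,1,1,36, …], period ℓ=10 (even) → k=9
step 0: (18, 1)  from 18·(1,0) + (0,1)
step 1: (19, 1)  from 1·(18,1) + (1,0)
…
step 4: (204, 11)  from 1·(167,9) + (37,2)
…
step 7: (4711, 254)  from 4·(983,53) + (779,42)
step 8: (5694, 307)  from 1·(4711,254) + (983,53)
step 9: (10405, 561)  from 1·(5694,307) + (4711,254)
(x₁, y₁) = (10405, 561);  10405² − 344·561² = 1 ✓
n=2: (10405,561)∘(10405,561) = (10405·10405+344·561·561, 10405·561+561·10405) = (216528049,11674410)
n=3: (216528049,11674410)∘(10405,561) = (10405·216528049+344·561·11674410, 10405·11674410+561·216528049) = (4505948689285,242944471539)
n=4: (4505948689285,242944471539)∘(10405,561) = (10405·4505948689285+344·561·242944471539, 10405·242944471539+561·4505948689285) = (93768792007492801,5055674441052180)
n=5: (93768792007492801,5055674441052180)∘(10405,561) = (10405·93768792007492801+344·561·5055674441052180, 10405·5055674441052180+561·93768792007492801) = (1951328557169976499525,105208584875351394261)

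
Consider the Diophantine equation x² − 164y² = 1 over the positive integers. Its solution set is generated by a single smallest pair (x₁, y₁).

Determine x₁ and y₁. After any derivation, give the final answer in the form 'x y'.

√164 → a₀=12, period (1,4,6,4,1,24); ℓ=6 even so k=5
i=0: a=12 ⇒ p=12, q=1
i=1: a=1 ⇒ p=13, q=1
i=2: a=4 ⇒ p=64, q=5
…
i=4: a=4 ⇒ p=1652, q=129
i=5: a=1 ⇒ p=2049, q=160
→ (2049, 160).  Check: 2049²=4198401, 164·160²=4198400, difference 1.

2049 160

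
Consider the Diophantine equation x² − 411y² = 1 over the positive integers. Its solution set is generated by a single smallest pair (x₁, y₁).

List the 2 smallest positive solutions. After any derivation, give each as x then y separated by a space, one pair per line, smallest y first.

[20; 3,1,1,1,19,1,1,1,3,40] for √411; ℓ=10 ⇒ convergent index 9
a_0=20:  p_0=20·1+0=20,  q_0=20·0+1=1
a_1=3:  p_1=3·20+1=61,  q_1=3·1+0=3
a_2=1:  p_2=1·61+20=81,  q_2=1·3+1=4
…
a_4=1:  p_4=1·142+81=223,  q_4=1·7+4=11
…
a_7=1:  p_7=1·4602+4379=8981,  q_7=1·227+216=443
a_8=1:  p_8=1·8981+4602=13583,  q_8=1·443+227=670
a_9=3:  p_9=3·13583+8981=49730,  q_9=3·670+443=2453
fundamental: x₁=49730, y₁=2453  (since 2473072900 − 411·6017209 = 1)
k=2:  x_2 = 49730·49730+411·2453·2453 = 4946145799,  y_2 = 49730·2453+2453·49730 = 243975380

49730 2453
4946145799 243975380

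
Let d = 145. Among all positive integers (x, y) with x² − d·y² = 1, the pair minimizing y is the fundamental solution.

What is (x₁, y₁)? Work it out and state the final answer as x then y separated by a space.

d=145: √d = [12; 24] (ℓ=1, odd), read p_1/q_1
k=0  a_k=12  p_k/q_k = 12/1
k=1  a_k=24  p_k/q_k = 289/24
→ (289, 24).  Check: 289²=83521, 145·24²=83520, difference 1.

289 24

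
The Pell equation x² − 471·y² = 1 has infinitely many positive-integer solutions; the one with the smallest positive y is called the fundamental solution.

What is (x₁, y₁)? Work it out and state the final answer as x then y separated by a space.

7838695 361188

√471 → a₀=21, period (1,2,2,1,3,…,2,1,42); ℓ=14 even so k=13
step 0: (21, 1)  from 21·(1,0) + (0,1)
…
step 4: (217, 10)  from 1·(152,7) + (65,3)
step 5: (803, 37)  from 3·(217,10) + (152,7)
…
step 7: (48809, 2249)  from 14·(3429,158) + (803,37)
…
step 9: (644804, 29711)  from 3·(198665,9154) + (48809,2249)
step 10: (843469, 38865)  from 1·(644804,29711) + (198665,9154)
…
step 12: (5506953, 253747)  from 2·(2331742,107441) + (843469,38865)
step 13: (7838695, 361188)  from 1·(5506953,253747) + (2331742,107441)
→ (7838695, 361188).  Check: 7838695²=61445139303025, 471·361188²=61445139303024, difference 1.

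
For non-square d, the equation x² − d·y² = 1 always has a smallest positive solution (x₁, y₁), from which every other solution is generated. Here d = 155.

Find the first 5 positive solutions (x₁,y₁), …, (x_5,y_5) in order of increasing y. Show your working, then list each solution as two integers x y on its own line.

249 20
124001 9960
61752249 4960060
30752496001 2470099920
15314681256249 1230104800100

√155 → a₀=12, period (2,4,2,24); ℓ=4 even so k=3
k=0  a_k=12  p_k/q_k = 12/1
…
k=2  a_k=4  p_k/q_k = 112/9
k=3  a_k=2  p_k/q_k = 249/20
fundamental: x₁=249, y₁=20  (since 62001 − 155·400 = 1)
(249+20√155)^2 = 124001 + 9960√155
(249+20√155)^3 = 61752249 + 4960060√155
(249+20√155)^4 = 30752496001 + 2470099920√155
(249+20√155)^5 = 15314681256249 + 1230104800100√155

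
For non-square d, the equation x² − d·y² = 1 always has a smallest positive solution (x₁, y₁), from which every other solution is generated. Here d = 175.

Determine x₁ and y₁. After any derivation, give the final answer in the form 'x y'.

2024 153

√175 = [13; 4,2,1,2,4,26, …], period ℓ=6 (even) → k=5
a_0=13:  p_0=13·1+0=13,  q_0=13·0+1=1
a_1=4:  p_1=4·13+1=53,  q_1=4·1+0=4
a_2=2:  p_2=2·53+13=119,  q_2=2·4+1=9
…
a_4=2:  p_4=2·172+119=463,  q_4=2·13+9=35
a_5=4:  p_5=4·463+172=2024,  q_5=4·35+13=153
fundamental: x₁=2024, y₁=153  (since 4096576 − 175·23409 = 1)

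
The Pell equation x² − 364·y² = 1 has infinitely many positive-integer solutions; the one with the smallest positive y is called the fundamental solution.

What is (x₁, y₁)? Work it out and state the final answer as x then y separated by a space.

4954951 259710

[19; 12,1,2,3,1,8,1,3,2,1,12,38] for √364; ℓ=12 ⇒ convergent index 11
a_0=19:  p_0=19·1+0=19,  q_0=19·0+1=1
…
a_2=1:  p_2=1·229+19=248,  q_2=1·12+1=13
a_3=2:  p_3=2·248+229=725,  q_3=2·13+12=38
…
a_5=1:  p_5=1·2423+725=3148,  q_5=1·127+38=165
a_6=8:  p_6=8·3148+2423=27607,  q_6=8·165+127=1447
…
a_8=3:  p_8=3·30755+27607=119872,  q_8=3·1612+1447=6283
…
a_10=1:  p_10=1·270499+119872=390371,  q_10=1·14178+6283=20461
a_11=12:  p_11=12·390371+270499=4954951,  q_11=12·20461+14178=259710
→ (4954951, 259710).  Check: 4954951²=24551539412401, 364·259710²=24551539412400, difference 1.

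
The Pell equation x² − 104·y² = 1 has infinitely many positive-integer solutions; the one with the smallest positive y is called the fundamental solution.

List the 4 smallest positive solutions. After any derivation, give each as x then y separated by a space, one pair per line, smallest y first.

[10; 5,20] for √104; ℓ=2 ⇒ convergent index 1
a_0=10:  p_0=10·1+0=10,  q_0=10·0+1=1
a_1=5:  p_1=5·10+1=51,  q_1=5·1+0=5
(x₁, y₁) = (51, 5);  51² − 104·5² = 1 ✓
(x_2, y_2) = (51·51 + 104·5·5, 51·5 + 5·51) = (5201, 510)
(x_3, y_3) = (51·5201 + 104·5·510, 51·510 + 5·5201) = (530451, 52015)
(x_4, y_4) = (51·530451 + 104·5·52015, 51·52015 + 5·530451) = (54100801, 5305020)

51 5
5201 510
530451 52015
54100801 5305020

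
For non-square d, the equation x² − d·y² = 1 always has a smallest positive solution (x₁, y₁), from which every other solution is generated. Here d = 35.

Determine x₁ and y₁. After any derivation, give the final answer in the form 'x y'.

[5; 1,10] for √35; ℓ=2 ⇒ convergent index 1
k=0  a_k=5  p_k/q_k = 5/1
k=1  a_k=1  p_k/q_k = 6/1
→ (6, 1).  Check: 6²=36, 35·1²=35, difference 1.

6 1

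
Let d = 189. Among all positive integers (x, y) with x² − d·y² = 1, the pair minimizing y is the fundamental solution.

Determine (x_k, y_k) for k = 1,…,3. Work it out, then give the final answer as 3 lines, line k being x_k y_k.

55 4
6049 440
665335 48396

[13; 1,2,1,26] for √189; ℓ=4 ⇒ convergent index 3
i=0: a=13 ⇒ p=13, q=1
…
i=2: a=2 ⇒ p=41, q=3
i=3: a=1 ⇒ p=55, q=4
→ (55, 4).  Check: 55²=3025, 189·4²=3024, difference 1.
n=2: (55,4)∘(55,4) = (55·55+189·4·4, 55·4+4·55) = (6049,440)
n=3: (6049,440)∘(55,4) = (55·6049+189·4·440, 55·440+4·6049) = (665335,48396)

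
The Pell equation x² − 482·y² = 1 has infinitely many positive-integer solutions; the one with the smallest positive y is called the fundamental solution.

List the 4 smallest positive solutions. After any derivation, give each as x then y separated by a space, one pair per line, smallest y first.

√482 = [21; 1,20,1,42, …], period ℓ=4 (even) → k=3
step 0: (21, 1)  from 21·(1,0) + (0,1)
step 1: (22, 1)  from 1·(21,1) + (1,0)
step 2: (461, 21)  from 20·(22,1) + (21,1)
step 3: (483, 22)  from 1·(461,21) + (22,1)
→ (483, 22).  Check: 483²=233289, 482·22²=233288, difference 1.
(x_2, y_2) = (483·483 + 482·22·22, 483·22 + 22·483) = (466577, 21252)
(x_3, y_3) = (483·466577 + 482·22·21252, 483·21252 + 22·466577) = (450712899, 20529410)
(x_4, y_4) = (483·450712899 + 482·22·20529410, 483·20529410 + 22·450712899) = (435388193857, 19831388808)

483 22
466577 21252
450712899 20529410
435388193857 19831388808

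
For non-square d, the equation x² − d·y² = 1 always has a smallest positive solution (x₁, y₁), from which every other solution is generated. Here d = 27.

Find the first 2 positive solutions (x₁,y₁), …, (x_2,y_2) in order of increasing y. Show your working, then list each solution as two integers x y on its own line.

[5; 5,10] for √27; ℓ=2 ⇒ convergent index 1
step 0: (5, 1)  from 5·(1,0) + (0,1)
step 1: (26, 5)  from 5·(5,1) + (1,0)
fundamental: x₁=26, y₁=5  (since 676 − 27·25 = 1)
(26+5√27)^2 = 1351 + 260√27

26 5
1351 260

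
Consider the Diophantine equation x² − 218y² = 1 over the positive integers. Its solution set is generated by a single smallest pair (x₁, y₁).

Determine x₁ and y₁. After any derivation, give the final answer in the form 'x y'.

126003 8534

√218 → a₀=14, period (1,3,3,1,28); ℓ=5 odd so k=9
step 0: (14, 1)  from 14·(1,0) + (0,1)
…
step 5: (7220, 489)  from 28·(251,17) + (192,13)
…
step 7: (29633, 2007)  from 3·(7471,506) + (7220,489)
step 8: (96370, 6527)  from 3·(29633,2007) + (7471,506)
step 9: (126003, 8534)  from 1·(96370,6527) + (29633,2007)
(x₁, y₁) = (126003, 8534);  126003² − 218·8534² = 1 ✓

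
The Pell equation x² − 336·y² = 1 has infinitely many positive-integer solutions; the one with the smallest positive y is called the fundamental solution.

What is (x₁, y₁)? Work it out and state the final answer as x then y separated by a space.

55 3

√336 = [18; 3,36, …], period ℓ=2 (even) → k=1
a_0=18:  p_0=18·1+0=18,  q_0=18·0+1=1
a_1=3:  p_1=3·18+1=55,  q_1=3·1+0=3
fundamental: x₁=55, y₁=3  (since 3025 − 336·9 = 1)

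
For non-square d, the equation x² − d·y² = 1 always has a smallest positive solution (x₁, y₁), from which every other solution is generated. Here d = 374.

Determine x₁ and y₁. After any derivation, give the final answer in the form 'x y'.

3365 174

[19; 2,1,18,1,2,38] for √374; ℓ=6 ⇒ convergent index 5
i=0: a=19 ⇒ p=19, q=1
…
i=2: a=1 ⇒ p=58, q=3
…
i=4: a=1 ⇒ p=1141, q=59
i=5: a=2 ⇒ p=3365, q=174
(x₁, y₁) = (3365, 174);  3365² − 374·174² = 1 ✓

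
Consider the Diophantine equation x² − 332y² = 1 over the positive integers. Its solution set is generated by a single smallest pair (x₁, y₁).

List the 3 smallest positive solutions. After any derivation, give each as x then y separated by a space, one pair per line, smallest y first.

13447 738
361643617 19847772
9726043422151 533785979430

d=332: √d = [18; 4,1,1,8,1,1,4,36] (ℓ=8, even), read p_7/q_7
a_0=18:  p_0=18·1+0=18,  q_0=18·0+1=1
a_1=4:  p_1=4·18+1=73,  q_1=4·1+0=4
a_2=1:  p_2=1·73+18=91,  q_2=1·4+1=5
a_3=1:  p_3=1·91+73=164,  q_3=1·5+4=9
a_4=8:  p_4=8·164+91=1403,  q_4=8·9+5=77
…
a_6=1:  p_6=1·1567+1403=2970,  q_6=1·86+77=163
a_7=4:  p_7=4·2970+1567=13447,  q_7=4·163+86=738
→ (13447, 738).  Check: 13447²=180821809, 332·738²=180821808, difference 1.
k=2:  x_2 = 13447·13447+332·738·738 = 361643617,  y_2 = 13447·738+738·13447 = 19847772
k=3:  x_3 = 13447·361643617+332·738·19847772 = 9726043422151,  y_3 = 13447·19847772+738·361643617 = 533785979430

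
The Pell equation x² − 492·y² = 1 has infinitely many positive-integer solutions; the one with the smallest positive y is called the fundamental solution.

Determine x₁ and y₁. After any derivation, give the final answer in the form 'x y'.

√492 → a₀=22, period (5,1,1,10,1,1,5,44); ℓ=8 even so k=7
step 0: (22, 1)  from 22·(1,0) + (0,1)
…
step 5: (2817, 127)  from 1·(2573,116) + (244,11)
step 6: (5390, 243)  from 1·(2817,127) + (2573,116)
step 7: (29767, 1342)  from 5·(5390,243) + (2817,127)
→ (29767, 1342).  Check: 29767²=886074289, 492·1342²=886074288, difference 1.

29767 1342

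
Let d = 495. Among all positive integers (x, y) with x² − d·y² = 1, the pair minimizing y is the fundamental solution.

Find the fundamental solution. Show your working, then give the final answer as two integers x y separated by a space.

89 4

[22; 4,44] for √495; ℓ=2 ⇒ convergent index 1
k=0  a_k=22  p_k/q_k = 22/1
k=1  a_k=4  p_k/q_k = 89/4
(x₁, y₁) = (89, 4);  89² − 495·4² = 1 ✓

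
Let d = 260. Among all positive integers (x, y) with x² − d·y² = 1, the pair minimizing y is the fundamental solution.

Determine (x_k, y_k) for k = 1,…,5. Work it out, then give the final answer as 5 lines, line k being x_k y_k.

129 8
33281 2064
8586369 532504
2215249921 137383968
571525893249 35444531240

√260 = [16; 8,32, …], period ℓ=2 (even) → k=1
a_0=16:  p_0=16·1+0=16,  q_0=16·0+1=1
a_1=8:  p_1=8·16+1=129,  q_1=8·1+0=8
→ (129, 8).  Check: 129²=16641, 260·8²=16640, difference 1.
k=2:  x_2 = 129·129+260·8·8 = 33281,  y_2 = 129·8+8·129 = 2064
k=3:  x_3 = 129·33281+260·8·2064 = 8586369,  y_3 = 129·2064+8·33281 = 532504
k=4:  x_4 = 129·8586369+260·8·532504 = 2215249921,  y_4 = 129·532504+8·8586369 = 137383968
k=5:  x_5 = 129·2215249921+260·8·137383968 = 571525893249,  y_5 = 129·137383968+8·2215249921 = 35444531240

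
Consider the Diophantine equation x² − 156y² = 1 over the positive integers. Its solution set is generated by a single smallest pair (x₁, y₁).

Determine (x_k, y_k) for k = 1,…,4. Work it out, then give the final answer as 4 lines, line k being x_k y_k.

√156 → a₀=12, period (2,24); ℓ=2 even so k=1
k=0  a_k=12  p_k/q_k = 12/1
k=1  a_k=2  p_k/q_k = 25/2
(x₁, y₁) = (25, 2);  25² − 156·2² = 1 ✓
k=2:  x_2 = 25·25+156·2·2 = 1249,  y_2 = 25·2+2·25 = 100
k=3:  x_3 = 25·1249+156·2·100 = 62425,  y_3 = 25·100+2·1249 = 4998
k=4:  x_4 = 25·62425+156·2·4998 = 3120001,  y_4 = 25·4998+2·62425 = 249800

25 2
1249 100
62425 4998
3120001 249800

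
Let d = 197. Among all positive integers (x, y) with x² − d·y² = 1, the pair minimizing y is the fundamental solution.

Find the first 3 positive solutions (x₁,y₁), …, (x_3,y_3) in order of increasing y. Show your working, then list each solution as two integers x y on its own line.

393 28
308897 22008
242792649 17298260

[14; 28] for √197; ℓ=1 ⇒ convergent index 1
a_0=14:  p_0=14·1+0=14,  q_0=14·0+1=1
a_1=28:  p_1=28·14+1=393,  q_1=28·1+0=28
→ (393, 28).  Check: 393²=154449, 197·28²=154448, difference 1.
(393+28√197)^2 = 308897 + 22008√197
(393+28√197)^3 = 242792649 + 17298260√197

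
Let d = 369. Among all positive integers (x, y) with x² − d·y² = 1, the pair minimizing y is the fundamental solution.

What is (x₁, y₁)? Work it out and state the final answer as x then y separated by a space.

[19; 4,1,3,2,7,4,7,2,3,1,4,38] for √369; ℓ=12 ⇒ convergent index 11
a_0=19:  p_0=19·1+0=19,  q_0=19·0+1=1
a_1=4:  p_1=4·19+1=77,  q_1=4·1+0=4
a_2=1:  p_2=1·77+19=96,  q_2=1·4+1=5
…
a_5=7:  p_5=7·826+365=6147,  q_5=7·43+19=320
…
a_7=7:  p_7=7·25414+6147=184045,  q_7=7·1323+320=9581
a_8=2:  p_8=2·184045+25414=393504,  q_8=2·9581+1323=20485
a_9=3:  p_9=3·393504+184045=1364557,  q_9=3·20485+9581=71036
a_10=1:  p_10=1·1364557+393504=1758061,  q_10=1·71036+20485=91521
a_11=4:  p_11=4·1758061+1364557=8396801,  q_11=4·91521+71036=437120
(x₁, y₁) = (8396801, 437120);  8396801² − 369·437120² = 1 ✓

8396801 437120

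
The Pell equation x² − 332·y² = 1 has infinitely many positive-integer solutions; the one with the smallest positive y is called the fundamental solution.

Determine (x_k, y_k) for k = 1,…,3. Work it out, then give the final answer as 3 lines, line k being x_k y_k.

13447 738
361643617 19847772
9726043422151 533785979430

d=332: √d = [18; 4,1,1,8,1,1,4,36] (ℓ=8, even), read p_7/q_7
k=0  a_k=18  p_k/q_k = 18/1
…
k=4  a_k=8  p_k/q_k = 1403/77
k=5  a_k=1  p_k/q_k = 1567/86
k=6  a_k=1  p_k/q_k = 2970/163
k=7  a_k=4  p_k/q_k = 13447/738
fundamental: x₁=13447, y₁=738  (since 180821809 − 332·544644 = 1)
(x_2, y_2) = (13447·13447 + 332·738·738, 13447·738 + 738·13447) = (361643617, 19847772)
(x_3, y_3) = (13447·361643617 + 332·738·19847772, 13447·19847772 + 738·361643617) = (9726043422151, 533785979430)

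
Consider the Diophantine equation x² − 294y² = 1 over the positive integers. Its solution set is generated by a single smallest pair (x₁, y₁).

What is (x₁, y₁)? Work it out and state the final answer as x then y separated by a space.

4801 280

[17; 6,1,4,1,6,34] for √294; ℓ=6 ⇒ convergent index 5
k=0  a_k=17  p_k/q_k = 17/1
…
k=4  a_k=1  p_k/q_k = 703/41
k=5  a_k=6  p_k/q_k = 4801/280
(x₁, y₁) = (4801, 280);  4801² − 294·280² = 1 ✓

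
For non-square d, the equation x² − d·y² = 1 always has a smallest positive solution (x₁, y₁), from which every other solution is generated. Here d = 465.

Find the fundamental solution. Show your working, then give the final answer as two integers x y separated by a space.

[21; 1,1,3,2,2,2,3,1,1,42] for √465; ℓ=10 ⇒ convergent index 9
step 0: (21, 1)  from 21·(1,0) + (0,1)
…
step 4: (345, 16)  from 2·(151,7) + (43,2)
…
step 7: (6922, 321)  from 3·(2027,94) + (841,39)
step 8: (8949, 415)  from 1·(6922,321) + (2027,94)
step 9: (15871, 736)  from 1·(8949,415) + (6922,321)
→ (15871, 736).  Check: 15871²=251888641, 465·736²=251888640, difference 1.

15871 736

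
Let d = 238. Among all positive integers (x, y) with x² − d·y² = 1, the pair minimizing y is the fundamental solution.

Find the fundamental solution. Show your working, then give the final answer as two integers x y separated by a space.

[15; 2,2,1,14,1,2,2,30] for √238; ℓ=8 ⇒ convergent index 7
step 0: (15, 1)  from 15·(1,0) + (0,1)
step 1: (31, 2)  from 2·(15,1) + (1,0)
step 2: (77, 5)  from 2·(31,2) + (15,1)
step 3: (108, 7)  from 1·(77,5) + (31,2)
step 4: (1589, 103)  from 14·(108,7) + (77,5)
…
step 6: (4983, 323)  from 2·(1697,110) + (1589,103)
step 7: (11663, 756)  from 2·(4983,323) + (1697,110)
(x₁, y₁) = (11663, 756);  11663² − 238·756² = 1 ✓

11663 756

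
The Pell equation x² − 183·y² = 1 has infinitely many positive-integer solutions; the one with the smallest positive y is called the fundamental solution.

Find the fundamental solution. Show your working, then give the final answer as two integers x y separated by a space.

√183 → a₀=13, period (1,1,8,1,1,26); ℓ=6 even so k=5
a_0=13:  p_0=13·1+0=13,  q_0=13·0+1=1
…
a_3=8:  p_3=8·27+14=230,  q_3=8·2+1=17
a_4=1:  p_4=1·230+27=257,  q_4=1·17+2=19
a_5=1:  p_5=1·257+230=487,  q_5=1·19+17=36
fundamental: x₁=487, y₁=36  (since 237169 − 183·1296 = 1)

487 36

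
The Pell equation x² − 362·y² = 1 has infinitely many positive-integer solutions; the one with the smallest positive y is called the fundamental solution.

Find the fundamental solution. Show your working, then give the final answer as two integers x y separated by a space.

723 38

[19; 38] for √362; ℓ=1 ⇒ convergent index 1
step 0: (19, 1)  from 19·(1,0) + (0,1)
step 1: (723, 38)  from 38·(19,1) + (1,0)
→ (723, 38).  Check: 723²=522729, 362·38²=522728, difference 1.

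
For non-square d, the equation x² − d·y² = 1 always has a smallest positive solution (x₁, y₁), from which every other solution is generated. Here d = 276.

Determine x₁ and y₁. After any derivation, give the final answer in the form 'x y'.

d=276: √d = [16; 1,1,1,1,2,2,2,1,1,1,1,32] (ℓ=12, even), read p_11/q_11
step 0: (16, 1)  from 16·(1,0) + (0,1)
step 1: (17, 1)  from 1·(16,1) + (1,0)
…
step 3: (50, 3)  from 1·(33,2) + (17,1)
step 4: (83, 5)  from 1·(50,3) + (33,2)
…
step 7: (1246, 75)  from 2·(515,31) + (216,13)
step 8: (1761, 106)  from 1·(1246,75) + (515,31)
…
step 10: (4768, 287)  from 1·(3007,181) + (1761,106)
step 11: (7775, 468)  from 1·(4768,287) + (3007,181)
(x₁, y₁) = (7775, 468);  7775² − 276·468² = 1 ✓

7775 468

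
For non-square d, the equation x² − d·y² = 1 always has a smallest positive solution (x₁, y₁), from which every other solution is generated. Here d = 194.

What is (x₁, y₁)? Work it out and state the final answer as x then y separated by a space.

d=194: √d = [13; 1,12,1,26] (ℓ=4, even), read p_3/q_3
a_0=13:  p_0=13·1+0=13,  q_0=13·0+1=1
a_1=1:  p_1=1·13+1=14,  q_1=1·1+0=1
a_2=12:  p_2=12·14+13=181,  q_2=12·1+1=13
a_3=1:  p_3=1·181+14=195,  q_3=1·13+1=14
(x₁, y₁) = (195, 14);  195² − 194·14² = 1 ✓

195 14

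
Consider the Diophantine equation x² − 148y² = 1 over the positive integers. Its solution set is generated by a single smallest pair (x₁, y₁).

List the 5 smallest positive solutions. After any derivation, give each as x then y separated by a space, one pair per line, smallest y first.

73 6
10657 876
1555849 127890
227143297 18671064
33161365513 2725847454

d=148: √d = [12; 6,24] (ℓ=2, even), read p_1/q_1
a_0=12:  p_0=12·1+0=12,  q_0=12·0+1=1
a_1=6:  p_1=6·12+1=73,  q_1=6·1+0=6
→ (73, 6).  Check: 73²=5329, 148·6²=5328, difference 1.
k=2:  x_2 = 73·73+148·6·6 = 10657,  y_2 = 73·6+6·73 = 876
k=3:  x_3 = 73·10657+148·6·876 = 1555849,  y_3 = 73·876+6·10657 = 127890
k=4:  x_4 = 73·1555849+148·6·127890 = 227143297,  y_4 = 73·127890+6·1555849 = 18671064
k=5:  x_5 = 73·227143297+148·6·18671064 = 33161365513,  y_5 = 73·18671064+6·227143297 = 2725847454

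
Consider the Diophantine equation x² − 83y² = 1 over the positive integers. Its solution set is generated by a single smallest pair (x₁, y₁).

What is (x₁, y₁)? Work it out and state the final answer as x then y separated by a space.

√83 = [9; 9,18, …], period ℓ=2 (even) → k=1
step 0: (9, 1)  from 9·(1,0) + (0,1)
step 1: (82, 9)  from 9·(9,1) + (1,0)
(x₁, y₁) = (82, 9);  82² − 83·9² = 1 ✓

82 9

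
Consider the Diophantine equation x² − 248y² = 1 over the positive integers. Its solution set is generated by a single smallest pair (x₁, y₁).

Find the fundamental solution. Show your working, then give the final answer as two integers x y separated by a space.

d=248: √d = [15; 1,2,1,30] (ℓ=4, even), read p_3/q_3
a_0=15:  p_0=15·1+0=15,  q_0=15·0+1=1
a_1=1:  p_1=1·15+1=16,  q_1=1·1+0=1
a_2=2:  p_2=2·16+15=47,  q_2=2·1+1=3
a_3=1:  p_3=1·47+16=63,  q_3=1·3+1=4
(x₁, y₁) = (63, 4);  63² − 248·4² = 1 ✓

63 4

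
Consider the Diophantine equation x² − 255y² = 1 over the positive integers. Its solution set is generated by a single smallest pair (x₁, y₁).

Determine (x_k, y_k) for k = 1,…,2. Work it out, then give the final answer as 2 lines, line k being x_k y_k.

16 1
511 32

√255 → a₀=15, period (1,30); ℓ=2 even so k=1
a_0=15:  p_0=15·1+0=15,  q_0=15·0+1=1
a_1=1:  p_1=1·15+1=16,  q_1=1·1+0=1
fundamental: x₁=16, y₁=1  (since 256 − 255·1 = 1)
n=2: (16,1)∘(16,1) = (16·16+255·1·1, 16·1+1·16) = (511,32)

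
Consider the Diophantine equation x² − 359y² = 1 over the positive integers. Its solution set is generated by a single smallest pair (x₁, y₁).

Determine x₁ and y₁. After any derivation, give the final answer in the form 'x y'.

360 19

d=359: √d = [18; 1,17,1,36] (ℓ=4, even), read p_3/q_3
step 0: (18, 1)  from 18·(1,0) + (0,1)
…
step 2: (341, 18)  from 17·(19,1) + (18,1)
step 3: (360, 19)  from 1·(341,18) + (19,1)
(x₁, y₁) = (360, 19);  360² − 359·19² = 1 ✓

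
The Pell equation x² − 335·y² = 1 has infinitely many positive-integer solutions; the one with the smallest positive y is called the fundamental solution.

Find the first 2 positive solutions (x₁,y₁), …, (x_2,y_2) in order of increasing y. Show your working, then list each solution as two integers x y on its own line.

604 33
729631 39864

√335 → a₀=18, period (3,3,3,36); ℓ=4 even so k=3
step 0: (18, 1)  from 18·(1,0) + (0,1)
step 1: (55, 3)  from 3·(18,1) + (1,0)
step 2: (183, 10)  from 3·(55,3) + (18,1)
step 3: (604, 33)  from 3·(183,10) + (55,3)
fundamental: x₁=604, y₁=33  (since 364816 − 335·1089 = 1)
(604+33√335)^2 = 729631 + 39864√335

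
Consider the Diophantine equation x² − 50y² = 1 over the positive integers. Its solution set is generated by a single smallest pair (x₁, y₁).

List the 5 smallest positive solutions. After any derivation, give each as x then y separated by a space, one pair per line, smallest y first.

99 14
19601 2772
3880899 548842
768398401 108667944
152139002499 21515704070

[7; 14] for √50; ℓ=1 ⇒ convergent index 1
k=0  a_k=7  p_k/q_k = 7/1
k=1  a_k=14  p_k/q_k = 99/14
→ (99, 14).  Check: 99²=9801, 50·14²=9800, difference 1.
k=2:  x_2 = 99·99+50·14·14 = 19601,  y_2 = 99·14+14·99 = 2772
k=3:  x_3 = 99·19601+50·14·2772 = 3880899,  y_3 = 99·2772+14·19601 = 548842
k=4:  x_4 = 99·3880899+50·14·548842 = 768398401,  y_4 = 99·548842+14·3880899 = 108667944
k=5:  x_5 = 99·768398401+50·14·108667944 = 152139002499,  y_5 = 99·108667944+14·768398401 = 21515704070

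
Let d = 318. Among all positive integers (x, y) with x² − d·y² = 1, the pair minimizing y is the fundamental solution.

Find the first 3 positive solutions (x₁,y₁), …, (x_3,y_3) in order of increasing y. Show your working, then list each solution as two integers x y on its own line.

107 6
22897 1284
4899851 274770

[17; 1,4,1,34] for √318; ℓ=4 ⇒ convergent index 3
i=0: a=17 ⇒ p=17, q=1
i=1: a=1 ⇒ p=18, q=1
i=2: a=4 ⇒ p=89, q=5
i=3: a=1 ⇒ p=107, q=6
(x₁, y₁) = (107, 6);  107² − 318·6² = 1 ✓
k=2:  x_2 = 107·107+318·6·6 = 22897,  y_2 = 107·6+6·107 = 1284
k=3:  x_3 = 107·22897+318·6·1284 = 4899851,  y_3 = 107·1284+6·22897 = 274770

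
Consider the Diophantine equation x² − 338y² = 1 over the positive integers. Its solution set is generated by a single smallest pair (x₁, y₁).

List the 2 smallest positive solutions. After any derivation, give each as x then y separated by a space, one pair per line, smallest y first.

114243 6214
26102926097 1419812004

√338 = [18; 2,1,1,2,36, …], period ℓ=5 (odd) → k=9
a_0=18:  p_0=18·1+0=18,  q_0=18·0+1=1
a_1=2:  p_1=2·18+1=37,  q_1=2·1+0=2
a_2=1:  p_2=1·37+18=55,  q_2=1·2+1=3
…
a_4=2:  p_4=2·92+55=239,  q_4=2·5+3=13
…
a_6=2:  p_6=2·8696+239=17631,  q_6=2·473+13=959
…
a_8=1:  p_8=1·26327+17631=43958,  q_8=1·1432+959=2391
a_9=2:  p_9=2·43958+26327=114243,  q_9=2·2391+1432=6214
→ (114243, 6214).  Check: 114243²=13051463049, 338·6214²=13051463048, difference 1.
n=2: (114243,6214)∘(114243,6214) = (114243·114243+338·6214·6214, 114243·6214+6214·114243) = (26102926097,1419812004)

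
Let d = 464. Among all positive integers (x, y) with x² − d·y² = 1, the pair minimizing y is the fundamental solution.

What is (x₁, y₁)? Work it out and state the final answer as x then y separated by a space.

[21; 1,1,5,1,1,1,5,1,1,42] for √464; ℓ=10 ⇒ convergent index 9
i=0: a=21 ⇒ p=21, q=1
…
i=2: a=1 ⇒ p=43, q=2
i=3: a=5 ⇒ p=237, q=11
…
i=5: a=1 ⇒ p=517, q=24
i=6: a=1 ⇒ p=797, q=37
i=7: a=5 ⇒ p=4502, q=209
i=8: a=1 ⇒ p=5299, q=246
i=9: a=1 ⇒ p=9801, q=455
(x₁, y₁) = (9801, 455);  9801² − 464·455² = 1 ✓

9801 455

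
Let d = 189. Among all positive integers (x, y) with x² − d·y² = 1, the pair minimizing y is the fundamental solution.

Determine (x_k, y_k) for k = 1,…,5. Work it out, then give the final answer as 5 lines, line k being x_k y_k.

55 4
6049 440
665335 48396
73180801 5323120
8049222775 585494804

[13; 1,2,1,26] for √189; ℓ=4 ⇒ convergent index 3
k=0  a_k=13  p_k/q_k = 13/1
k=1  a_k=1  p_k/q_k = 14/1
k=2  a_k=2  p_k/q_k = 41/3
k=3  a_k=1  p_k/q_k = 55/4
→ (55, 4).  Check: 55²=3025, 189·4²=3024, difference 1.
k=2:  x_2 = 55·55+189·4·4 = 6049,  y_2 = 55·4+4·55 = 440
k=3:  x_3 = 55·6049+189·4·440 = 665335,  y_3 = 55·440+4·6049 = 48396
k=4:  x_4 = 55·665335+189·4·48396 = 73180801,  y_4 = 55·48396+4·665335 = 5323120
k=5:  x_5 = 55·73180801+189·4·5323120 = 8049222775,  y_5 = 55·5323120+4·73180801 = 585494804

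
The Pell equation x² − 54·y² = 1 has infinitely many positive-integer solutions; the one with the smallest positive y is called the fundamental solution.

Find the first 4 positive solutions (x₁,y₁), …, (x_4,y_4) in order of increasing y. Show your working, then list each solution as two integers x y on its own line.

485 66
470449 64020
456335045 62099334
442644523201 60236289960

[7; 2,1,6,1,2,14] for √54; ℓ=6 ⇒ convergent index 5
k=0  a_k=7  p_k/q_k = 7/1
k=1  a_k=2  p_k/q_k = 15/2
k=2  a_k=1  p_k/q_k = 22/3
k=3  a_k=6  p_k/q_k = 147/20
k=4  a_k=1  p_k/q_k = 169/23
k=5  a_k=2  p_k/q_k = 485/66
fundamental: x₁=485, y₁=66  (since 235225 − 54·4356 = 1)
(485+66√54)^2 = 470449 + 64020√54
(485+66√54)^3 = 456335045 + 62099334√54
(485+66√54)^4 = 442644523201 + 60236289960√54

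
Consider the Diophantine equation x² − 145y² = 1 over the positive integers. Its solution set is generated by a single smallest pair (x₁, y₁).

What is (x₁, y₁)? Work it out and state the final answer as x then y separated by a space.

289 24

d=145: √d = [12; 24] (ℓ=1, odd), read p_1/q_1
step 0: (12, 1)  from 12·(1,0) + (0,1)
step 1: (289, 24)  from 24·(12,1) + (1,0)
(x₁, y₁) = (289, 24);  289² − 145·24² = 1 ✓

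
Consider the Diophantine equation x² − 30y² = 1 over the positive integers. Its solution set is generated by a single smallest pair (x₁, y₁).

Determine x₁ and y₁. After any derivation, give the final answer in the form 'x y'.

√30 → a₀=5, period (2,10); ℓ=2 even so k=1
i=0: a=5 ⇒ p=5, q=1
i=1: a=2 ⇒ p=11, q=2
→ (11, 2).  Check: 11²=121, 30·2²=120, difference 1.

11 2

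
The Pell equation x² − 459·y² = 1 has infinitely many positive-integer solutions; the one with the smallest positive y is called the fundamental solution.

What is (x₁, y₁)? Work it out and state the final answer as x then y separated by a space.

499850 23331

√459 → a₀=21, period (2,2,1,4,21,4,1,2,2,42); ℓ=10 even so k=9
i=0: a=21 ⇒ p=21, q=1
…
i=3: a=1 ⇒ p=150, q=7
i=4: a=4 ⇒ p=707, q=33
i=5: a=21 ⇒ p=14997, q=700
i=6: a=4 ⇒ p=60695, q=2833
…
i=8: a=2 ⇒ p=212079, q=9899
i=9: a=2 ⇒ p=499850, q=23331
→ (499850, 23331).  Check: 499850²=249850022500, 459·23331²=249850022499, difference 1.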